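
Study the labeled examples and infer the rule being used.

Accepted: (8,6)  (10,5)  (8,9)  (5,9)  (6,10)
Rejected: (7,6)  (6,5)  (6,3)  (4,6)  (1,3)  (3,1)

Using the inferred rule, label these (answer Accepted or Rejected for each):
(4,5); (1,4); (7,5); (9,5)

Rule: sum ≥ 14. This holds for each 'Accepted' example and fails for each 'Rejected' one.
(4,5) → 4+5 = 9 → Rejected. (1,4) → 1+4 = 5 → Rejected. (7,5) → 7+5 = 12 → Rejected. (9,5) → 9+5 = 14 → Accepted.

Rejected, Rejected, Rejected, Accepted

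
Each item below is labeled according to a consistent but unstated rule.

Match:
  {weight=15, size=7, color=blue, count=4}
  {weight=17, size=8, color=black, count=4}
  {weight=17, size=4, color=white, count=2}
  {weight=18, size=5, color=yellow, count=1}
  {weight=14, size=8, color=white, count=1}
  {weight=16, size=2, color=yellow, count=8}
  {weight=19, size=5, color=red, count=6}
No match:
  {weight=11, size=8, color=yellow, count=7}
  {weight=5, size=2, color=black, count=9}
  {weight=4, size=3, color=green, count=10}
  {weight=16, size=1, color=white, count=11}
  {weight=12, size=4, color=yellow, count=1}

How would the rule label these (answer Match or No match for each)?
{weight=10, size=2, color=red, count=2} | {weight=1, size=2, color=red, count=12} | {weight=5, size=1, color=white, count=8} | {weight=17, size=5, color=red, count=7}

The common property of the 'Match' items is: weight ≥ 14 AND size ≥ 2. No 'No match' item has it.
{weight=10, size=2, color=red, count=2} → weight = 10, size = 2 → No match.
{weight=1, size=2, color=red, count=12} → weight = 1, size = 2 → No match.
{weight=5, size=1, color=white, count=8} → weight = 5, size = 1 → No match.
{weight=17, size=5, color=red, count=7} → weight = 17, size = 5 → Match.

No match, No match, No match, Match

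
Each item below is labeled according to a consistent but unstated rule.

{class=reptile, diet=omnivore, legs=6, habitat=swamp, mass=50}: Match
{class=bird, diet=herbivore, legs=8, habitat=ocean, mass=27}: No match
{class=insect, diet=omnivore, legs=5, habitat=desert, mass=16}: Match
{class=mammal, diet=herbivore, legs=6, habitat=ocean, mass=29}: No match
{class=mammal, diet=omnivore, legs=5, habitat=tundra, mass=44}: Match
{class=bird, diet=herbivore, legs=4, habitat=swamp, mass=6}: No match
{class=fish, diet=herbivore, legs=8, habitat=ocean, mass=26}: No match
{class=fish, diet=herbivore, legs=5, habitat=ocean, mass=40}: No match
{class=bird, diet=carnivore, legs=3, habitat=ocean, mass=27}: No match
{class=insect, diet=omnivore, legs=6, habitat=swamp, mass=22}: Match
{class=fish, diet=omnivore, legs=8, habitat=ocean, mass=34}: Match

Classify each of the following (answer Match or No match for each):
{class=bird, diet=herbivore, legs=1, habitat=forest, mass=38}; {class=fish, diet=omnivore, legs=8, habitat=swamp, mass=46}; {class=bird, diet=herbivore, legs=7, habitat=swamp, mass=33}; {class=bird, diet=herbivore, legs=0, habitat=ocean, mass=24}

One predicate separates the groups cleanly: diet is omnivore.
{class=bird, diet=herbivore, legs=1, habitat=forest, mass=38}: diet is herbivore — does not satisfy this, so No match. {class=fish, diet=omnivore, legs=8, habitat=swamp, mass=46}: diet is omnivore — matches, so Match. {class=bird, diet=herbivore, legs=7, habitat=swamp, mass=33}: diet is herbivore — does not satisfy this, so No match. {class=bird, diet=herbivore, legs=0, habitat=ocean, mass=24}: diet is herbivore — does not satisfy this, so No match.

No match, Match, No match, No match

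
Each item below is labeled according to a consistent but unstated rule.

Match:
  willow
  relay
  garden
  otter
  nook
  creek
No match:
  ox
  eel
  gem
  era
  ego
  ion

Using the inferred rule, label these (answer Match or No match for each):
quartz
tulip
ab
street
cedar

Match, Match, No match, Match, Match

The rule appears to be: length ≥ 4.
quartz: Match (length 6).
tulip: Match (length 5).
ab: No match (length 2).
street: Match (length 6).
cedar: Match (length 5).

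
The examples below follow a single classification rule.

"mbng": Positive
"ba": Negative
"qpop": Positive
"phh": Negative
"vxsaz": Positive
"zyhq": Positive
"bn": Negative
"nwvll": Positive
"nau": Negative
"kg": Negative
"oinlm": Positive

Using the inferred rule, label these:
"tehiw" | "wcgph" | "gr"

The common property of the 'Positive' items is: length ≥ 4. No 'Negative' item has it.

Positive, Positive, Negative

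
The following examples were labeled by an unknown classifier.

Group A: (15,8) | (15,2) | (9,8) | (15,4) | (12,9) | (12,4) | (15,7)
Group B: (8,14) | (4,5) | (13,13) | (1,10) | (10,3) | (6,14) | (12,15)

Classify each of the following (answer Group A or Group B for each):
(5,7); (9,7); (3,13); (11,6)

Group B, Group A, Group B, Group A

The classifier is using: first > second AND sum ≥ 16.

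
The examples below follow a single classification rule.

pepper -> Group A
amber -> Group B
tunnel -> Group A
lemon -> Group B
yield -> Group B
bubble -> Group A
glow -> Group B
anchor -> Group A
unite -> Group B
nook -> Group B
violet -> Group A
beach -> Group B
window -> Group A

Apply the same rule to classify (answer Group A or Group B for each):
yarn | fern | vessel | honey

Group B, Group B, Group A, Group B

The rule appears to be: length 6.
Group B: yarn, since length 4.
Group B: fern, since length 4.
Group A: vessel, since length 6.
Group B: honey, since length 5.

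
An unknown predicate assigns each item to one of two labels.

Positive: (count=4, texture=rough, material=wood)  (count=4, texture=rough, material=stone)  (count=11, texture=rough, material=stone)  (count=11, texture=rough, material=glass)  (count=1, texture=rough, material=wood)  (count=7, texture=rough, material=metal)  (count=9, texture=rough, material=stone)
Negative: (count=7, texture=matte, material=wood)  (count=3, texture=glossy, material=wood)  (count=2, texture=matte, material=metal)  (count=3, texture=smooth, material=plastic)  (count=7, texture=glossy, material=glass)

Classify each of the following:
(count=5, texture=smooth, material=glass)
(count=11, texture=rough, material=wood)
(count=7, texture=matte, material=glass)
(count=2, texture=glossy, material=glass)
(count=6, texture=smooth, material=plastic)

Negative, Positive, Negative, Negative, Negative

'Positive' ⟺ texture is rough.
(count=5, texture=smooth, material=glass): Negative (texture is smooth).
(count=11, texture=rough, material=wood): Positive (texture is rough).
(count=7, texture=matte, material=glass): Negative (texture is matte).
(count=2, texture=glossy, material=glass): Negative (texture is glossy).
(count=6, texture=smooth, material=plastic): Negative (texture is smooth).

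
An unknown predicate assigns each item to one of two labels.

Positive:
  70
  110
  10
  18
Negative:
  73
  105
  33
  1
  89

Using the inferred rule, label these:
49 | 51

A rule that fits every label: even — true of each 'Positive' example, false of each 'Negative' one.

Negative, Negative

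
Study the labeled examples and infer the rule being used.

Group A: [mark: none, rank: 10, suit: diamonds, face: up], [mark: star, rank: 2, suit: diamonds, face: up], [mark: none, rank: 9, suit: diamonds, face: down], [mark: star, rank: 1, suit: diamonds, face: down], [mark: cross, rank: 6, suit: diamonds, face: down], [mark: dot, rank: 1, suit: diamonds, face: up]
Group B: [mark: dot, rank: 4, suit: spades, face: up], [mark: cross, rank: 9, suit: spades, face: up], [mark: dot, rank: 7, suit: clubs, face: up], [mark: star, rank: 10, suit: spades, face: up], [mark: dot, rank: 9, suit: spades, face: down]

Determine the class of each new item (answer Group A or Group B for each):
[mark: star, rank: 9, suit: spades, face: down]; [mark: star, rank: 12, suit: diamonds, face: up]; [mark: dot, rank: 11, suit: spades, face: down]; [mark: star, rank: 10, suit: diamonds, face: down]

Every 'Group A' example satisfies: suit is diamonds. None of the 'Group B' examples do.
[mark: star, rank: 9, suit: spades, face: down] → suit is spades → Group B.
[mark: star, rank: 12, suit: diamonds, face: up] → suit is diamonds → Group A.
[mark: dot, rank: 11, suit: spades, face: down] → suit is spades → Group B.
[mark: star, rank: 10, suit: diamonds, face: down] → suit is diamonds → Group A.

Group B, Group A, Group B, Group A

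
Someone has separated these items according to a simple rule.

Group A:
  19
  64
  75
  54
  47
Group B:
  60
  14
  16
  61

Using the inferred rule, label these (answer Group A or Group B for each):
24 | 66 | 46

Group B, Group A, Group A

Rule: digit sum ≥ 8. This holds for each 'Group A' example and fails for each 'Group B' one.
24: Group B (digit sum 2+4 = 6).
66: Group A (digit sum 6+6 = 12).
46: Group A (digit sum 4+6 = 10).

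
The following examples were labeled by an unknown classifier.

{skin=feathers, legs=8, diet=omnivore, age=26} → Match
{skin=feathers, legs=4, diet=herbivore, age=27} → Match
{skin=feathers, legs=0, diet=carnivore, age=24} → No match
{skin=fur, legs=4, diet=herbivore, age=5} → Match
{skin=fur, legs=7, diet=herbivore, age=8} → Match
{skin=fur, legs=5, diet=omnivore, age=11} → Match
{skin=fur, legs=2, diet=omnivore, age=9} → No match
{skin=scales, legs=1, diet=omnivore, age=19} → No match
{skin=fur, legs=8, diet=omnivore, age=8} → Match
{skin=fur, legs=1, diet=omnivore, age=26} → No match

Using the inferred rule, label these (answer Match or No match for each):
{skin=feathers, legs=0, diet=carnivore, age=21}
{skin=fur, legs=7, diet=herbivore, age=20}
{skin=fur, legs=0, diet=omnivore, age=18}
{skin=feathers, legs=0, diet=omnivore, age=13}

No match, Match, No match, No match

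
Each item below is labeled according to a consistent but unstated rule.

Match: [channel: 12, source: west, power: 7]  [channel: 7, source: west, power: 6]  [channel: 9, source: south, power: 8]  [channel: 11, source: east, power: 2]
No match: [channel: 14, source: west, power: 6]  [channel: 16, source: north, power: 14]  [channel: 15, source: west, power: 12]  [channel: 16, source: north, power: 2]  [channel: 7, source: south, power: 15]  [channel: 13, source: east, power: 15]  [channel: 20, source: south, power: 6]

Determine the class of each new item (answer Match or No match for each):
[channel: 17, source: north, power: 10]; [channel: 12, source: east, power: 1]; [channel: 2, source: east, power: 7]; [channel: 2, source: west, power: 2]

No match, Match, Match, Match

'Match' ⟺ channel ≤ 12 AND power ≤ 8.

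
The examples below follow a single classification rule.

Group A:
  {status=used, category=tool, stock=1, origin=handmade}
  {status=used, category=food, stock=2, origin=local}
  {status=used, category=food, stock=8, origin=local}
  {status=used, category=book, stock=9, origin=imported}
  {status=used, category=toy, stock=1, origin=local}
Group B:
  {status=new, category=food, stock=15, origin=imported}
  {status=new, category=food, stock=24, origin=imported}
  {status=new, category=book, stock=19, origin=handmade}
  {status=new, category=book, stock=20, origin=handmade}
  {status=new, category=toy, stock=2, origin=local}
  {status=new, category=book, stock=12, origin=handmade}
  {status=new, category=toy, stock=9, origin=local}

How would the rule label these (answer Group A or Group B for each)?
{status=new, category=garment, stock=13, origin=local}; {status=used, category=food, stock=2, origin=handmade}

Group B, Group A

The simplest hypothesis consistent with all the labels is: status is used.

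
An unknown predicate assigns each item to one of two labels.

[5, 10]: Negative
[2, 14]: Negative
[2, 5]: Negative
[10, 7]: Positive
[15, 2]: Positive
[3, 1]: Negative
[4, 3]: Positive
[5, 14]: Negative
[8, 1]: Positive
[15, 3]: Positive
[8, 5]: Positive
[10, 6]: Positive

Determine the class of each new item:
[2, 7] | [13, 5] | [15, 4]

Negative, Positive, Positive

The classifier is using: first > second AND sum ≥ 7.
[2, 7]: 2 < 7, 2+7 = 9 — fails this test, so Negative. [13, 5]: 13 > 5, 13+5 = 18 — matches, so Positive. [15, 4]: 15 > 4, 15+4 = 19 — matches, so Positive.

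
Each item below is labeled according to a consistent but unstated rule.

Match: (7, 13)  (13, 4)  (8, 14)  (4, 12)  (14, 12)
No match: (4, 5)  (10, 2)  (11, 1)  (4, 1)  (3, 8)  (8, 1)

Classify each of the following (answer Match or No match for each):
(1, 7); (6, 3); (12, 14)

No match, No match, Match

The common property of the 'Match' items is: sum ≥ 16. No 'No match' item has it.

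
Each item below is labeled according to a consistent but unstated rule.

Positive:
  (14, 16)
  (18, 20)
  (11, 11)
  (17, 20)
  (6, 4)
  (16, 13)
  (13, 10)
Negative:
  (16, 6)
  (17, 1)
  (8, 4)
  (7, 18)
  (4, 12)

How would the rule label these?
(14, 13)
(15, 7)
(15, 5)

The common property of the 'Positive' items is: |first − second| ≤ 3. No 'Negative' item has it.

Positive, Negative, Negative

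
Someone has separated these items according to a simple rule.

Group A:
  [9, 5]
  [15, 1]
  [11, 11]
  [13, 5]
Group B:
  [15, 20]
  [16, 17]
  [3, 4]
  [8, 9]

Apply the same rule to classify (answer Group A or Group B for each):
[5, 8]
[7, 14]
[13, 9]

Group B, Group B, Group A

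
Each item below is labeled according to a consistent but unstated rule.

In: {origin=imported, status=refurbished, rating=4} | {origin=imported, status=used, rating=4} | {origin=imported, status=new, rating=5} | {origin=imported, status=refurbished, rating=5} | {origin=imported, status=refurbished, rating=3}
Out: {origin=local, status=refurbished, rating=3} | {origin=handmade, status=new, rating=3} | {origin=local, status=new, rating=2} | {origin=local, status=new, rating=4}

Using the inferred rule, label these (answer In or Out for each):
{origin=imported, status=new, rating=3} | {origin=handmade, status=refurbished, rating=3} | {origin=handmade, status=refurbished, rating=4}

In, Out, Out

The pattern is that an item is 'In' exactly when: origin is imported.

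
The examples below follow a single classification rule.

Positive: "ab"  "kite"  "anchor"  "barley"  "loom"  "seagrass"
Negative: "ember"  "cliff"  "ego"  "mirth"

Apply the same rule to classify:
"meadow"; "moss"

Positive, Positive

The distinguishing property — even length — holds for all the 'Positive' cases and none of the 'Negative' cases.
"meadow": length 6 — fits, so Positive.
"moss": length 4 — fits, so Positive.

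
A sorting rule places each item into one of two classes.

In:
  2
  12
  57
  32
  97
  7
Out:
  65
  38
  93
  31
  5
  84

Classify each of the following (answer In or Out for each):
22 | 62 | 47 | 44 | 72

In, In, In, Out, In

Every 'In' example satisfies: ≡ 2 (mod 5). None of the 'Out' examples do.
22: 22 mod 5 = 2 — has this property, so In.
62: 62 mod 5 = 2 — has this property, so In.
47: 47 mod 5 = 2 — has this property, so In.
44: 44 mod 5 = 4 — doesn't match, so Out.
72: 72 mod 5 = 2 — has this property, so In.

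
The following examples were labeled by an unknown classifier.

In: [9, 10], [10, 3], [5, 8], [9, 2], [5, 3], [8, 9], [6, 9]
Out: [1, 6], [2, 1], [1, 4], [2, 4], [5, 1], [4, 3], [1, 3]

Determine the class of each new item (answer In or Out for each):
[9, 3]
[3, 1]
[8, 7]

In, Out, In

Every 'In' example satisfies: sum ≥ 8. None of the 'Out' examples do.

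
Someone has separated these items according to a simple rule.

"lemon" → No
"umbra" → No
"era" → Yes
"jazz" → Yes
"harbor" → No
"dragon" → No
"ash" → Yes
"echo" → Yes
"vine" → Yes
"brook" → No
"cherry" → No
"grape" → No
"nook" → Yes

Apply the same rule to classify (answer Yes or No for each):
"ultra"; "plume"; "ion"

A rule that fits every label: length ≤ 4 — true of each 'Yes' example, false of each 'No' one.

No, No, Yes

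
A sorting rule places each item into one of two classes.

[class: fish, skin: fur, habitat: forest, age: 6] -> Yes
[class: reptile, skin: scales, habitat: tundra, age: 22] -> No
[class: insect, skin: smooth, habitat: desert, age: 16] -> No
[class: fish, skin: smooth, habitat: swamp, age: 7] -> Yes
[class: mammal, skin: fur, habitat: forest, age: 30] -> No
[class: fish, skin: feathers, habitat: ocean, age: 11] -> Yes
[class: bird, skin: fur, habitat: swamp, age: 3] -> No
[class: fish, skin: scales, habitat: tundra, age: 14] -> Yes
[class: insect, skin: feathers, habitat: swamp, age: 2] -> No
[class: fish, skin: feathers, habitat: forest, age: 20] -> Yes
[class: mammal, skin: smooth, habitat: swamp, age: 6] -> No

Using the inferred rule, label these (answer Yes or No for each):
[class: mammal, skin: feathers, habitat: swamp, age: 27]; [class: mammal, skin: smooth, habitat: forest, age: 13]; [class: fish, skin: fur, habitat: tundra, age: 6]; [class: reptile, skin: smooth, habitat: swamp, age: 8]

No, No, Yes, No

The distinguishing property — class is fish — holds for all the 'Yes' cases and none of the 'No' cases.
[class: mammal, skin: feathers, habitat: swamp, age: 27] — class is mammal, hence No.
[class: mammal, skin: smooth, habitat: forest, age: 13] — class is mammal, hence No.
[class: fish, skin: fur, habitat: tundra, age: 6] — class is fish, hence Yes.
[class: reptile, skin: smooth, habitat: swamp, age: 8] — class is reptile, hence No.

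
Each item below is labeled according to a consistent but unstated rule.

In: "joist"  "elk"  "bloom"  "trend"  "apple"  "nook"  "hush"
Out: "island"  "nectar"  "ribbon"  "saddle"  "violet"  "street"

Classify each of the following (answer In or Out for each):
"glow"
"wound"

In, In

The pattern is that an item is 'In' exactly when: length ≤ 5.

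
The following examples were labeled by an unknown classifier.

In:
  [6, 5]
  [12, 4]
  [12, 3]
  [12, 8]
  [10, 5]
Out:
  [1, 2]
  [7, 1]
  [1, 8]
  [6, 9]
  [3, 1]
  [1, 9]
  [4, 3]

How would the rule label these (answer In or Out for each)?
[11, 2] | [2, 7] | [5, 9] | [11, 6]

One predicate separates the groups cleanly: first > second AND sum ≥ 9.

In, Out, Out, In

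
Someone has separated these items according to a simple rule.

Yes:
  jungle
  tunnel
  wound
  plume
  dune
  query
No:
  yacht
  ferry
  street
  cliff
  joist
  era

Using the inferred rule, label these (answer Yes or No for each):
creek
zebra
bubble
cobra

The pattern is that an item is 'Yes' exactly when: contains 'u'.

No, No, Yes, No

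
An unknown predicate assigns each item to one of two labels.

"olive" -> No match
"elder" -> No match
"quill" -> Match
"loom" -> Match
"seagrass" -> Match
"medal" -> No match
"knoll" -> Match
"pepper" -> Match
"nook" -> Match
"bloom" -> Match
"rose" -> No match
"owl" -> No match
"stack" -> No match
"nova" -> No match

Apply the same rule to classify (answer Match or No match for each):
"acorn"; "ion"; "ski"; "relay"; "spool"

One predicate separates the groups cleanly: has a double letter.

No match, No match, No match, No match, Match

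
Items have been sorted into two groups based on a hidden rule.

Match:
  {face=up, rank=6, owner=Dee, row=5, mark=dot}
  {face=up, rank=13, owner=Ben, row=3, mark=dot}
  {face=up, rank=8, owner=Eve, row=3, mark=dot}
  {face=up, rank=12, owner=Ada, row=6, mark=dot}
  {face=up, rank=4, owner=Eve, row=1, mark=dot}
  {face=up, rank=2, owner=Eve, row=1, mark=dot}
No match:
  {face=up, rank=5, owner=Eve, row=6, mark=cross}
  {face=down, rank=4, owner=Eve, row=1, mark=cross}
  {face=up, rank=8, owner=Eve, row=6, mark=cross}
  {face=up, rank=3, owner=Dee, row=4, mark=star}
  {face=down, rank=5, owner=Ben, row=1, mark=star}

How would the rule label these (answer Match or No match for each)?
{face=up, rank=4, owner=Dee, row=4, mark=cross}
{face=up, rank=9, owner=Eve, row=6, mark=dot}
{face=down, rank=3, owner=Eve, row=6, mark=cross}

Comparing the two groups points to one rule — mark is dot.

No match, Match, No match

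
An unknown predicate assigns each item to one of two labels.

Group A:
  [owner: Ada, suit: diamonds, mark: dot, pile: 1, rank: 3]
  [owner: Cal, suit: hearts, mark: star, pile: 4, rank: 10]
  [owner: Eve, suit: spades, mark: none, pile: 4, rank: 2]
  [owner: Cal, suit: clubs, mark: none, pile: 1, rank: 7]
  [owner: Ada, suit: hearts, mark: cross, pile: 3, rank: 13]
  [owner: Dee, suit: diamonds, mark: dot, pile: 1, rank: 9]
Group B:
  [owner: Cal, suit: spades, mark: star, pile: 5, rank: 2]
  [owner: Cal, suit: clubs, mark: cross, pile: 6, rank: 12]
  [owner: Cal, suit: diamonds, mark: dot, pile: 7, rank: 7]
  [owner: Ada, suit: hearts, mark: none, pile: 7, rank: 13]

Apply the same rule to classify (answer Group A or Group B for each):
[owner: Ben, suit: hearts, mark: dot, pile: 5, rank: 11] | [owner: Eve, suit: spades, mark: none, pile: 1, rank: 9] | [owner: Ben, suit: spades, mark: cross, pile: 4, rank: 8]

Group B, Group A, Group A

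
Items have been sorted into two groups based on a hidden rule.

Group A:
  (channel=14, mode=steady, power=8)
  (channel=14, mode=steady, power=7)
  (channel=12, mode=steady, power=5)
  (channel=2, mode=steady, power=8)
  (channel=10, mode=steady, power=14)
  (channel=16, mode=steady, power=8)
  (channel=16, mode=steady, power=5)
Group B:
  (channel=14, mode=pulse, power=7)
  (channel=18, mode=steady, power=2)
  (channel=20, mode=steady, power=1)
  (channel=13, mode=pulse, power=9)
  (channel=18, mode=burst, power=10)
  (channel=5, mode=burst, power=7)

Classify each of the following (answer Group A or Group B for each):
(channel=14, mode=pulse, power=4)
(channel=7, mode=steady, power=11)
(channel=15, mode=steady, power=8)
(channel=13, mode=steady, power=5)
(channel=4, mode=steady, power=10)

Group B, Group A, Group A, Group A, Group A

'Group A' ⟺ mode is steady AND power ≥ 5.
(channel=14, mode=pulse, power=4): mode is pulse, power = 4, doesn't match → Group B.
(channel=7, mode=steady, power=11): mode is steady, power = 11, qualifies → Group A.
(channel=15, mode=steady, power=8): mode is steady, power = 8, qualifies → Group A.
(channel=13, mode=steady, power=5): mode is steady, power = 5, qualifies → Group A.
(channel=4, mode=steady, power=10): mode is steady, power = 10, qualifies → Group A.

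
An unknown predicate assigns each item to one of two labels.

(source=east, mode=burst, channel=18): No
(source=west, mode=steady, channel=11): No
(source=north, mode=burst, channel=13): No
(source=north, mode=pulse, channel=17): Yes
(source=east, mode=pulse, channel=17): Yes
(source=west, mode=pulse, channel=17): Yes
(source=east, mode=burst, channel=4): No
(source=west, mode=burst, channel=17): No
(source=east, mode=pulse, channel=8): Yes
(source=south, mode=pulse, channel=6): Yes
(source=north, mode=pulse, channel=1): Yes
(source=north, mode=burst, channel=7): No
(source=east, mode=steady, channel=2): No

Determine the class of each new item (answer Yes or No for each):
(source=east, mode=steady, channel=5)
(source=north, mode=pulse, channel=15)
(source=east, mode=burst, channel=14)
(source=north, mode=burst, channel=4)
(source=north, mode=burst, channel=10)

No, Yes, No, No, No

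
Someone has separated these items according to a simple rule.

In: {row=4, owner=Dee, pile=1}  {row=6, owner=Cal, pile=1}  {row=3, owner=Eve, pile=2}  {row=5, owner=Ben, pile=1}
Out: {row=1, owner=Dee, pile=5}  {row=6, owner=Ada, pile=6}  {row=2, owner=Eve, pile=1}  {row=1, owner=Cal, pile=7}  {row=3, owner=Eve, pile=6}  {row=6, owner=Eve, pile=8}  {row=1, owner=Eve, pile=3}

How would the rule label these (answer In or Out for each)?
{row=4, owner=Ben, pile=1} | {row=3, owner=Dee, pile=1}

Rule: pile ≤ 2 AND row ≥ 3. This holds for each 'In' example and fails for each 'Out' one.
In: {row=4, owner=Ben, pile=1}, since pile = 1, row = 4.
In: {row=3, owner=Dee, pile=1}, since pile = 1, row = 3.

In, In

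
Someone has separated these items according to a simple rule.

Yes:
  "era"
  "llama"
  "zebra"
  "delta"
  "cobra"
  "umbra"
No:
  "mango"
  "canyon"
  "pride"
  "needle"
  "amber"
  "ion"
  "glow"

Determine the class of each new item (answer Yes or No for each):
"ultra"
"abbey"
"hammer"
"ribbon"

Checking candidate rules against both groups, what survives is: ends with 'a'.
Yes: "ultra", since ends with 'a'.
No: "abbey", since ends with 'y'.
No: "hammer", since ends with 'r'.
No: "ribbon", since ends with 'n'.

Yes, No, No, No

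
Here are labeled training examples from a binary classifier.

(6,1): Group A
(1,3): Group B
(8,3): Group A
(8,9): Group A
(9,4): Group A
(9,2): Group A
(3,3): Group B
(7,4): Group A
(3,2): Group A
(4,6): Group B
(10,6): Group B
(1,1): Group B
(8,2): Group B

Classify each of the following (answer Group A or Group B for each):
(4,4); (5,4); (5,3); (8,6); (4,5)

The rule appears to be: sum is odd.
Group B: (4,4), since 4+4 = 8.
Group A: (5,4), since 5+4 = 9.
Group B: (5,3), since 5+3 = 8.
Group B: (8,6), since 8+6 = 14.
Group A: (4,5), since 4+5 = 9.

Group B, Group A, Group B, Group B, Group A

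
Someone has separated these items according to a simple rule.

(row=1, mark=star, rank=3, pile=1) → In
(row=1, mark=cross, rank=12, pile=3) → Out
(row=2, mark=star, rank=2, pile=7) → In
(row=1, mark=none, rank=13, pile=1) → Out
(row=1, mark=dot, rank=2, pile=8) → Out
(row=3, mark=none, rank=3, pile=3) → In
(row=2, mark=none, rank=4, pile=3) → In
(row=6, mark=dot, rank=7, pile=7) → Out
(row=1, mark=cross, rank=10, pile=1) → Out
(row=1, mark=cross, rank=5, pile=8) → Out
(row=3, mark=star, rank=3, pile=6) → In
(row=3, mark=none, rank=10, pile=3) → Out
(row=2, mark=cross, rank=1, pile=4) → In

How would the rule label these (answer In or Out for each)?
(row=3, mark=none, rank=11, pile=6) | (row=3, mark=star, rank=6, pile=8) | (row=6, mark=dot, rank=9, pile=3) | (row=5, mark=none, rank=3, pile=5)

Rule: rank ≤ 4 AND pile ≤ 7. This holds for each 'In' example and fails for each 'Out' one.

Out, Out, Out, In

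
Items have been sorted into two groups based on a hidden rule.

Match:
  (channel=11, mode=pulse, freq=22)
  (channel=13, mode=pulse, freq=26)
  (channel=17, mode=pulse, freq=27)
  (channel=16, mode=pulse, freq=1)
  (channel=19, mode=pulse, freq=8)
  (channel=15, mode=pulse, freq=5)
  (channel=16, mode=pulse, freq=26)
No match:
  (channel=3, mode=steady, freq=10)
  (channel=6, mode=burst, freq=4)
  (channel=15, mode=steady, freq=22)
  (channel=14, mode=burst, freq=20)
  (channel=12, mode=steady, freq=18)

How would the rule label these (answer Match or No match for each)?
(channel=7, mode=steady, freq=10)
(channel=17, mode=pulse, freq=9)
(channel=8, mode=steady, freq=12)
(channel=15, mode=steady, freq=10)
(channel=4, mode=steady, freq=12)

No match, Match, No match, No match, No match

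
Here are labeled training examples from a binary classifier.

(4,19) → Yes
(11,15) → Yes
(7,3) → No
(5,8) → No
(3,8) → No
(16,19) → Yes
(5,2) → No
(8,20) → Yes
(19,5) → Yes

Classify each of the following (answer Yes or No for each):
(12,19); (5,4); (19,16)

Yes, No, Yes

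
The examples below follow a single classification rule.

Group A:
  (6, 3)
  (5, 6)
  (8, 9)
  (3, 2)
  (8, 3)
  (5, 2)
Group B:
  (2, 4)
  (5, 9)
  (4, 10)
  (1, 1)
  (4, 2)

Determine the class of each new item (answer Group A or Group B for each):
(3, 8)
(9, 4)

Group A, Group A

Rule: sum is odd. This holds for each 'Group A' example and fails for each 'Group B' one.
(3, 8) — 3+8 = 11, hence Group A.
(9, 4) — 9+4 = 13, hence Group A.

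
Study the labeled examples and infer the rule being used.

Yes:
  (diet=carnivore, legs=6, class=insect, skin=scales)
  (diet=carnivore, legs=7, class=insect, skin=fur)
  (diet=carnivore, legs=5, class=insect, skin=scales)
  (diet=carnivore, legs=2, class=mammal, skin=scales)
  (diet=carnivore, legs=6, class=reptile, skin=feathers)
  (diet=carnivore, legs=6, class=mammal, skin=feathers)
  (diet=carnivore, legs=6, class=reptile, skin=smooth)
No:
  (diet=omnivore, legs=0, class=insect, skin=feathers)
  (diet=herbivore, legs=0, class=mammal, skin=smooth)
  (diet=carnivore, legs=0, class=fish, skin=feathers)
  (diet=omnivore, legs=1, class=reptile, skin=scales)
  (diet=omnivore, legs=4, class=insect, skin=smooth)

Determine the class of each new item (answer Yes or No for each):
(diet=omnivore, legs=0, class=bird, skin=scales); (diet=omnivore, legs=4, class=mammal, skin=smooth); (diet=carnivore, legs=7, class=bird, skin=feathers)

The rule appears to be: diet is carnivore AND legs ≥ 1.

No, No, Yes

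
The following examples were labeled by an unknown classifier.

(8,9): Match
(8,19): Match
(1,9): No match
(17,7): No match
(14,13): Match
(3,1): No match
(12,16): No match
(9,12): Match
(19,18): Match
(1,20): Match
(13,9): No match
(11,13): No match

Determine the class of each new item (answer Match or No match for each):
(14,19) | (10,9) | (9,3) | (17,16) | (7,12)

Match, Match, No match, Match, Match

Every 'Match' example satisfies: sum is odd. None of the 'No match' examples do.
(14,19) — 14+19 = 33, hence Match. (10,9) — 10+9 = 19, hence Match. (9,3) — 9+3 = 12, hence No match. (17,16) — 17+16 = 33, hence Match. (7,12) — 7+12 = 19, hence Match.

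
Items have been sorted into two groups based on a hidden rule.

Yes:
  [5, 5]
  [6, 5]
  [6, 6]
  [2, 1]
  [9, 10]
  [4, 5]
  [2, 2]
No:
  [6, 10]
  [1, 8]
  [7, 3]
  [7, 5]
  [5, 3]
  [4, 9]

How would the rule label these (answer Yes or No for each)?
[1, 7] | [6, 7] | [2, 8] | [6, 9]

The simplest hypothesis consistent with all the labels is: |first − second| ≤ 1.
[1, 7] → |1−7| = 6 → No.
[6, 7] → |6−7| = 1 → Yes.
[2, 8] → |2−8| = 6 → No.
[6, 9] → |6−9| = 3 → No.

No, Yes, No, No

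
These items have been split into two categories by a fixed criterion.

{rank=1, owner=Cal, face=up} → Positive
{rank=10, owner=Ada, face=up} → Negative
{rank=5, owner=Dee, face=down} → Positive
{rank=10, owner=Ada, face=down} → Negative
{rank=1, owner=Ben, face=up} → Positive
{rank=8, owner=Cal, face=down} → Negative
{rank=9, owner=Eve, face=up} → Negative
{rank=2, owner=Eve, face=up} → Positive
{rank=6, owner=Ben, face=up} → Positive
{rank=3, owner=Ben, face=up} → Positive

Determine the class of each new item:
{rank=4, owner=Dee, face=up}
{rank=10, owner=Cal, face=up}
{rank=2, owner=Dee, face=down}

One predicate separates the groups cleanly: rank ≤ 6.
{rank=4, owner=Dee, face=up}: rank = 4, passes → Positive.
{rank=10, owner=Cal, face=up}: rank = 10, does not satisfy this → Negative.
{rank=2, owner=Dee, face=down}: rank = 2, passes → Positive.

Positive, Negative, Positive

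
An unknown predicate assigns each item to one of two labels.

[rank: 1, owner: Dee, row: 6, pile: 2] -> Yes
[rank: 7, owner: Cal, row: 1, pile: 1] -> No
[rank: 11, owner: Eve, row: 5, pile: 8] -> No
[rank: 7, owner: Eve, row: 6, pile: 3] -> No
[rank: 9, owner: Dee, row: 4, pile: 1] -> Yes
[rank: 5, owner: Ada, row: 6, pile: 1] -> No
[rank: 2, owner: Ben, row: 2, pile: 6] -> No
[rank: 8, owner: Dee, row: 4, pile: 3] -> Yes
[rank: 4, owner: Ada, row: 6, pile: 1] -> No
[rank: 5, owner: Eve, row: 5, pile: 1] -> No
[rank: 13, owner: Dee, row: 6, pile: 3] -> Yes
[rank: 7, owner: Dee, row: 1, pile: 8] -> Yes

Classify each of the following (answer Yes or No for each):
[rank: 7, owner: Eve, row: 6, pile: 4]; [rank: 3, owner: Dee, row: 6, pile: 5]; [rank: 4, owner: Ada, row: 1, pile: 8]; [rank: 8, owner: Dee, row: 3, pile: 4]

'Yes' ⟺ owner is Dee.

No, Yes, No, Yes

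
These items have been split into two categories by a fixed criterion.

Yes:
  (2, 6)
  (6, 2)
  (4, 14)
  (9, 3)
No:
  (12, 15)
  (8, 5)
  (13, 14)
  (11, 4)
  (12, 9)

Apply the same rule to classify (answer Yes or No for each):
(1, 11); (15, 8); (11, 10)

Looking at the examples, the only property every 'Yes' case has and every 'No' case lacks is: sum is even.
(1, 11): Yes (1+11 = 12).
(15, 8): No (15+8 = 23).
(11, 10): No (11+10 = 21).

Yes, No, No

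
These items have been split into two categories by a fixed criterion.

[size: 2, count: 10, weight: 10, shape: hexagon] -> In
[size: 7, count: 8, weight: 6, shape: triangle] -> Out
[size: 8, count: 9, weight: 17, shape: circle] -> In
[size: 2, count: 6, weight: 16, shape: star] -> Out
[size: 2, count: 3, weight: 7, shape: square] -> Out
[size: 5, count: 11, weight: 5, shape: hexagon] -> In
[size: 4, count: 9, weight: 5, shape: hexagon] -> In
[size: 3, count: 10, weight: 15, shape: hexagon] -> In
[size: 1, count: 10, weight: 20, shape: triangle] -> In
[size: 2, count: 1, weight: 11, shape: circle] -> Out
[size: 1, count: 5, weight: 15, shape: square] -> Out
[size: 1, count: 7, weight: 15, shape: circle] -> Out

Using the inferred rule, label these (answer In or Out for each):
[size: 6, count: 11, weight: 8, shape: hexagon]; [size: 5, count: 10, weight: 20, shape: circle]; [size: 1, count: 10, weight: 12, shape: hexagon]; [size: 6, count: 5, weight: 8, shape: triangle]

The distinguishing property — count ≥ 9 — holds for all the 'In' cases and none of the 'Out' cases.

In, In, In, Out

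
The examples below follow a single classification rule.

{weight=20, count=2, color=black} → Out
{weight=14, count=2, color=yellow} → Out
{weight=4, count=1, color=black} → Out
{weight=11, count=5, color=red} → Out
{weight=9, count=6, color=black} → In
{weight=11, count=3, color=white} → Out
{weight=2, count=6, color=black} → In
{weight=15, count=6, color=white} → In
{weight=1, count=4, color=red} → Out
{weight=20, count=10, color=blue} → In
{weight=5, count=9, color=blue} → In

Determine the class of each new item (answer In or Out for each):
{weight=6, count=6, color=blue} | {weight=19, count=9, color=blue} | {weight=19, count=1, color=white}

In, In, Out

The simplest hypothesis consistent with all the labels is: count ≥ 6.
{weight=6, count=6, color=blue} → count = 6 → In. {weight=19, count=9, color=blue} → count = 9 → In. {weight=19, count=1, color=white} → count = 1 → Out.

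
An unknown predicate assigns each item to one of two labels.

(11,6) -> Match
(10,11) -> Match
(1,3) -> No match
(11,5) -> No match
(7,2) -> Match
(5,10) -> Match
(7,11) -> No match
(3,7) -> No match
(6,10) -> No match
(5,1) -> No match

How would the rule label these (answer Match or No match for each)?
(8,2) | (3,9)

No match, No match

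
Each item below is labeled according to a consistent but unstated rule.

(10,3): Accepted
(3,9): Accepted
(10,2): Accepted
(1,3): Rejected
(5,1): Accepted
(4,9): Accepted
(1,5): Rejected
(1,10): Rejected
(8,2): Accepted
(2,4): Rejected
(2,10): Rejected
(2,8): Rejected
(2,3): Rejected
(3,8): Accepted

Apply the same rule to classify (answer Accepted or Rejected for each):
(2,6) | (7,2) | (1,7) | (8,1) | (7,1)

Rejected, Accepted, Rejected, Accepted, Accepted

All 'Accepted' examples share one property — first ≥ 3 — and every 'Rejected' example lacks it.
Rejected: (2,6), since first 2. Accepted: (7,2), since first 7. Rejected: (1,7), since first 1. Accepted: (8,1), since first 8. Accepted: (7,1), since first 7.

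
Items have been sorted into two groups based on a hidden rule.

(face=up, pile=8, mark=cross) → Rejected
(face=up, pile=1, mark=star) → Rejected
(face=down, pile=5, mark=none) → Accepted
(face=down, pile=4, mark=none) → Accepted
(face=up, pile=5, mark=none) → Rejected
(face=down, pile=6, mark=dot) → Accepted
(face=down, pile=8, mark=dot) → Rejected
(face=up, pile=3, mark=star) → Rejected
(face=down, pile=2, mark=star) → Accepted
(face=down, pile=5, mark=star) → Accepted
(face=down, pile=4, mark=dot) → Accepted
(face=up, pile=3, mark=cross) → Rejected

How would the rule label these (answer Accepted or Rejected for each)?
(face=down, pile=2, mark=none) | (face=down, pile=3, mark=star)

One predicate separates the groups cleanly: face is down AND pile ≤ 6.
(face=down, pile=2, mark=none) — face is down, pile = 2, hence Accepted. (face=down, pile=3, mark=star) — face is down, pile = 3, hence Accepted.

Accepted, Accepted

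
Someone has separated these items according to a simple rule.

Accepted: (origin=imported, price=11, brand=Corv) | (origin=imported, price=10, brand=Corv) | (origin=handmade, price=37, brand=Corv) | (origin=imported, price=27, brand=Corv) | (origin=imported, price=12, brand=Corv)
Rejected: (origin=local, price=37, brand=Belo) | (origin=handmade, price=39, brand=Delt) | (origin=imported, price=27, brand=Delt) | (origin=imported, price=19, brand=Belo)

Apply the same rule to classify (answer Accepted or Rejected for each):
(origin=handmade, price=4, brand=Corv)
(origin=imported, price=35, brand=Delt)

Accepted, Rejected

Every 'Accepted' example satisfies: brand is Corv. None of the 'Rejected' examples do.
(origin=handmade, price=4, brand=Corv): brand is Corv, has this property → Accepted.
(origin=imported, price=35, brand=Delt): brand is Delt, doesn't match → Rejected.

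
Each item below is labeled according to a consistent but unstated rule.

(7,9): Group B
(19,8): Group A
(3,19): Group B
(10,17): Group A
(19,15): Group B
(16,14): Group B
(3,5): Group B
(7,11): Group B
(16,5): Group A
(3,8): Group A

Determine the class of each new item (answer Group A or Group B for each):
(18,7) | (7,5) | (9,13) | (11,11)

All 'Group A' examples share one property — sum is odd — and every 'Group B' example lacks it.

Group A, Group B, Group B, Group B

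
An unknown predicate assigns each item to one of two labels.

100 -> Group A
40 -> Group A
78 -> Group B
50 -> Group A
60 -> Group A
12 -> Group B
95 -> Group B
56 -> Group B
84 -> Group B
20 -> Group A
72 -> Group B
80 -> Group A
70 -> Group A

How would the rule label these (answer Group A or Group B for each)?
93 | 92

Group B, Group B

'Group A' ⟺ multiple of 10.
93 — 93 = 10·9 + 3, hence Group B. 92 — 92 = 10·9 + 2, hence Group B.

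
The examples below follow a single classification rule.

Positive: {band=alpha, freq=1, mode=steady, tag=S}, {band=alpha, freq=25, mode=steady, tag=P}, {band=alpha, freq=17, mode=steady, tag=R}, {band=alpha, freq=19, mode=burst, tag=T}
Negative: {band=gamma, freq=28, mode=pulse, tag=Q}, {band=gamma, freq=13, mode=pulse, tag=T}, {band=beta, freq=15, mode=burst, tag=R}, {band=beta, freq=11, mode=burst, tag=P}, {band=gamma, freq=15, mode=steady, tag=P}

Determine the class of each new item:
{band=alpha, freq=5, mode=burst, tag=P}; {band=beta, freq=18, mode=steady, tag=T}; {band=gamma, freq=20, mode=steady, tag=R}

All 'Positive' examples share one property — band is alpha — and every 'Negative' example lacks it.
{band=alpha, freq=5, mode=burst, tag=P}: band is alpha — satisfies this, so Positive.
{band=beta, freq=18, mode=steady, tag=T}: band is beta — lacks this property, so Negative.
{band=gamma, freq=20, mode=steady, tag=R}: band is gamma — lacks this property, so Negative.

Positive, Negative, Negative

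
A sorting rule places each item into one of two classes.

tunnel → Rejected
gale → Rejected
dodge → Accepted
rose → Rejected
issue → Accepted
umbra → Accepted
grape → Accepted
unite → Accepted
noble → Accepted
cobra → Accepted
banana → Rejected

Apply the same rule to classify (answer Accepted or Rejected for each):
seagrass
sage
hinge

Rejected, Rejected, Accepted

The common property of the 'Accepted' items is: odd length. No 'Rejected' item has it.
seagrass → length 8 → Rejected. sage → length 4 → Rejected. hinge → length 5 → Accepted.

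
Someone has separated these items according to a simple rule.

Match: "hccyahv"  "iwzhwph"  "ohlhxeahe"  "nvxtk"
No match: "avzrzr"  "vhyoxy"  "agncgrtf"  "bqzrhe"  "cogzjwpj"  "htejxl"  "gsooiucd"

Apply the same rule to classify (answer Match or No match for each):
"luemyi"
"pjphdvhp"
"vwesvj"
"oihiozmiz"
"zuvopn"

No match, No match, No match, Match, No match

The common property of the 'Match' items is: odd length. No 'No match' item has it.
No match: "luemyi", since length 6.
No match: "pjphdvhp", since length 8.
No match: "vwesvj", since length 6.
Match: "oihiozmiz", since length 9.
No match: "zuvopn", since length 6.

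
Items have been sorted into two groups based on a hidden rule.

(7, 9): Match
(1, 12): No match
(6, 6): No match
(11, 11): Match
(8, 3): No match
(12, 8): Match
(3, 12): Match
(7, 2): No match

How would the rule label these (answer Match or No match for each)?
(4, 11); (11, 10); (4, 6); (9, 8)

Match, Match, No match, Match

Rule: sum ≥ 15. This holds for each 'Match' example and fails for each 'No match' one.
(4, 11): 4+11 = 15 — satisfies this, so Match.
(11, 10): 11+10 = 21 — satisfies this, so Match.
(4, 6): 4+6 = 10 — doesn't qualify, so No match.
(9, 8): 9+8 = 17 — satisfies this, so Match.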